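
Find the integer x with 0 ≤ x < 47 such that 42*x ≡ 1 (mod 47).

Run the extended Euclidean algorithm:
47 = 1*42 + 5
42 = 8*5 + 2
5 = 2*2 + 1
2 = 2*1 + 0
gcd(42, 47) = 1, so the inverse exists.
Back-substitute for 1:
1 = 1*5 − 2*2
  = −2*42 + 17*5
  = 17*47 − 19*42
So 42⁻¹ ≡ −19 ≡ 28 (mod 47).

28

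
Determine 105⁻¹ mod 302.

279

Run the extended Euclidean algorithm:
302 = 2*105 + 92
105 = 1*92 + 13
92 = 7*13 + 1
13 = 13*1 + 0
gcd(105, 302) = 1, so the inverse exists.
Bézout: 1 = 8*302 − 23*105.
So 105⁻¹ ≡ −23 ≡ 279 (mod 302).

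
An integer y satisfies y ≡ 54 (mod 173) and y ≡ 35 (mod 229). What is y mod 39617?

173⁻¹ mod 229: 173×184 ≡ 1 (mod 229), so 173⁻¹ ≡ 184.
y = 54 + 173×((35 − 54)×184 mod 229) = 54 + 173×168 = 29118.

29118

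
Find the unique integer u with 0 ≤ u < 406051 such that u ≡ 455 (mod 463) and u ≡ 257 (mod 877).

71294

463⁻¹ mod 877: 463*358 ≡ 1 (mod 877), so 463⁻¹ ≡ 358.
u = 455 + 463*((257 − 455)*358 mod 877) = 455 + 463*153 = 71294.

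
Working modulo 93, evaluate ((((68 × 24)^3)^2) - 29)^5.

68 × 24 = 1632 ≡ 51 (mod 93)
(51)^3 ≡ 33 (mod 93)
(33)^2 ≡ 66 (mod 93)
66 - 29 = 37
(37)^5 ≡ 88 (mod 93)

88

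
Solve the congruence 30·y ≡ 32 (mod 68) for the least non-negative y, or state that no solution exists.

gcd(30, 68) = 2, and 2 | 32, so solutions exist.
Divide through by 2: 15·y ≡ 16 mod 34.
15⁻¹ ≡ 25 (mod 34).
y ≡ 25·16 ≡ 26 (mod 34).
The smallest non-negative solution is y = 26.

26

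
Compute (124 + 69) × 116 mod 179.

13

124 + 69 = 193 ≡ 14 (mod 179)
14 × 116 = 1624 ≡ 13 (mod 179)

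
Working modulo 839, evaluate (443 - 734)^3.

98

443 - 734 = -291 ≡ 548 (mod 839)
(548)^3 ≡ 98 (mod 839)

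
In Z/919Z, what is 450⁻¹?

145

919 = 2·450 + 19
450 = 23·19 + 13
19 = 1·13 + 6
13 = 2·6 + 1
6 = 6·1 + 0
gcd(450, 919) = 1, so the inverse exists.
Back-substitute for 1:
1 = 1·13 − 2·6
  = −2·19 + 3·13
  = 3·450 − 71·19
  = −71·919 + 145·450
So 450⁻¹ ≡ 145 (mod 919).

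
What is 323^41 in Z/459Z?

Compute successive squares:
41 in binary is 101001, i.e. 41 = 32 + 8 + 1.
323^1 ≡ 323 (mod 459)
323^2 ≡ 323^2 = 104329 ≡ 136 (mod 459)
323^4 ≡ 136^2 = 18496 ≡ 136 (mod 459)
323^8 ≡ 136^2 = 18496 ≡ 136 (mod 459)
323^16 ≡ 136^2 = 18496 ≡ 136 (mod 459)
323^32 ≡ 136^2 = 18496 ≡ 136 (mod 459)
323^41 = 323^32 · 323^8 · 323^1 ≡ 136 · 136 · 323 (mod 459).
Accumulate the product:
136 · 136 = 18496 ≡ 136
136 · 323 = 43928 ≡ 323

323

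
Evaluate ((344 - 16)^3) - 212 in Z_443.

344 - 16 = 328
(328)^3 ≡ 387 (mod 443)
387 - 212 = 175

175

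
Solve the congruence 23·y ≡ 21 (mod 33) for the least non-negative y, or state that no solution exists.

gcd(23, 33) = 1, so a unique solution mod 33 exists.
23⁻¹ ≡ 23 (mod 33).
y ≡ 23·21 ≡ 21 (mod 33).

21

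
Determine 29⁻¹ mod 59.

57

59 = 2*29 + 1
29 = 29*1 + 0
gcd(29, 59) = 1, so the inverse exists.
Bézout: 1 = 1*59 − 2*29.
So 29⁻¹ ≡ −2 ≡ 57 (mod 59).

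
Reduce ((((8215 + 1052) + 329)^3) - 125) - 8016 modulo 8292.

8215 + 1052 = 9267 ≡ 975 (mod 8292)
975 + 329 = 1304
(1304)^3 ≡ 3620 (mod 8292)
3620 - 125 = 3495
3495 - 8016 = -4521 ≡ 3771 (mod 8292)

3771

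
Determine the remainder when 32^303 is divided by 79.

21

Using repeated squaring:
303 in binary is 100101111, i.e. 303 = 256 + 32 + 8 + 4 + 2 + 1.
32^1 ≡ 32 (mod 79)
32^2 ≡ 32^2 = 1024 ≡ 76 (mod 79)
32^4 ≡ 76^2 = 5776 ≡ 9 (mod 79)
32^8 ≡ 9^2 = 81 ≡ 2 (mod 79)
32^16 ≡ 2^2 = 4 (mod 79)
32^32 ≡ 4^2 = 16 (mod 79)
32^64 ≡ 16^2 = 256 ≡ 19 (mod 79)
32^128 ≡ 19^2 = 361 ≡ 45 (mod 79)
32^256 ≡ 45^2 = 2025 ≡ 50 (mod 79)
32^303 = 32^256 · 32^32 · 32^8 · 32^4 · 32^2 · 32^1 ≡ 50 · 16 · 2 · 9 · 76 · 32 (mod 79).
Accumulate the product:
50 · 16 = 800 ≡ 10
10 · 2 = 20
20 · 9 = 180 ≡ 22
22 · 76 = 1672 ≡ 13
13 · 32 = 416 ≡ 21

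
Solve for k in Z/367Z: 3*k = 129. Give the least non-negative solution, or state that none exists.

gcd(3, 367) = 1, so a unique solution mod 367 exists.
3⁻¹ ≡ 245 (mod 367).
k ≡ 245*129 ≡ 43 (mod 367).

43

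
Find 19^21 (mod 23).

17

21 in binary is 10101, i.e. 21 = 16 + 4 + 1.
19^1 ≡ 19 (mod 23)
19^2 ≡ 19^2 = 361 ≡ 16 (mod 23)
19^4 ≡ 16^2 = 256 ≡ 3 (mod 23)
19^8 ≡ 3^2 = 9 (mod 23)
19^16 ≡ 9^2 = 81 ≡ 12 (mod 23)
19^21 = 19^16 * 19^4 * 19^1 ≡ 12 * 3 * 19 (mod 23).
Accumulate the product:
12 * 3 = 36 ≡ 13
13 * 19 = 247 ≡ 17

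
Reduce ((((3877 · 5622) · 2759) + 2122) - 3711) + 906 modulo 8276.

6763

3877 · 5622 = 21796494 ≡ 5786 (mod 8276)
5786 · 2759 = 15963574 ≡ 7446 (mod 8276)
7446 + 2122 = 9568 ≡ 1292 (mod 8276)
1292 - 3711 = -2419 ≡ 5857 (mod 8276)
5857 + 906 = 6763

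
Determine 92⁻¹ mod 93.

92

93 = 1*92 + 1
92 = 92*1 + 0
gcd(92, 93) = 1, so the inverse exists.
Back-substitute for 1:
1 = 1*93 − 1*92
So 92⁻¹ ≡ −1 ≡ 92 (mod 93).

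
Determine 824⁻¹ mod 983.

68

Run the extended Euclidean algorithm:
983 = 1×824 + 159
824 = 5×159 + 29
159 = 5×29 + 14
29 = 2×14 + 1
14 = 14×1 + 0
gcd(824, 983) = 1, so the inverse exists.
Bézout: 1 = −57×983 + 68×824.
So 824⁻¹ ≡ 68 (mod 983).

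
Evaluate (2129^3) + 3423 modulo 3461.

1302

(2129)^3 ≡ 1340 (mod 3461)
1340 + 3423 = 4763 ≡ 1302 (mod 3461)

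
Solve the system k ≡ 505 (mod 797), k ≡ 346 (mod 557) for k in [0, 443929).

797⁻¹ mod 557: 797*434 ≡ 1 (mod 557), so 797⁻¹ ≡ 434.
k = 505 + 797*((346 − 505)*434 mod 557) = 505 + 797*62 = 49919.

49919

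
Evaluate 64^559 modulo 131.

89

By square-and-multiply:
559 in binary is 1000101111, i.e. 559 = 512 + 32 + 8 + 4 + 2 + 1.
64^1 ≡ 64 (mod 131)
64^2 ≡ 64^2 = 4096 ≡ 35 (mod 131)
64^4 ≡ 35^2 = 1225 ≡ 46 (mod 131)
64^8 ≡ 46^2 = 2116 ≡ 20 (mod 131)
64^16 ≡ 20^2 = 400 ≡ 7 (mod 131)
64^32 ≡ 7^2 = 49 (mod 131)
64^64 ≡ 49^2 = 2401 ≡ 43 (mod 131)
64^128 ≡ 43^2 = 1849 ≡ 15 (mod 131)
64^256 ≡ 15^2 = 225 ≡ 94 (mod 131)
64^512 ≡ 94^2 = 8836 ≡ 59 (mod 131)
64^559 = 64^512 · 64^32 · 64^8 · 64^4 · 64^2 · 64^1 ≡ 59 · 49 · 20 · 46 · 35 · 64 (mod 131).
Accumulate the product:
59 · 49 = 2891 ≡ 9
9 · 20 = 180 ≡ 49
49 · 46 = 2254 ≡ 27
27 · 35 = 945 ≡ 28
28 · 64 = 1792 ≡ 89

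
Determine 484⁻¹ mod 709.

709 = 1*484 + 225
484 = 2*225 + 34
225 = 6*34 + 21
34 = 1*21 + 13
21 = 1*13 + 8
13 = 1*8 + 5
8 = 1*5 + 3
5 = 1*3 + 2
3 = 1*2 + 1
2 = 2*1 + 0
gcd(484, 709) = 1, so the inverse exists.
Bézout: 1 = 185*709 − 271*484.
So 484⁻¹ ≡ −271 ≡ 438 (mod 709).

438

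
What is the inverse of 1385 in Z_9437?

9437 = 6*1385 + 1127
1385 = 1*1127 + 258
1127 = 4*258 + 95
258 = 2*95 + 68
95 = 1*68 + 27
68 = 2*27 + 14
27 = 1*14 + 13
14 = 1*13 + 1
13 = 13*1 + 0
gcd(1385, 9437) = 1, so the inverse exists.
Bézout: 1 = −102*9437 + 695*1385.
So 1385⁻¹ ≡ 695 (mod 9437).

695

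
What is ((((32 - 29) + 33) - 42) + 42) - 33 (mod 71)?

3

32 - 29 = 3
3 + 33 = 36
36 - 42 = -6 ≡ 65 (mod 71)
65 + 42 = 107 ≡ 36 (mod 71)
36 - 33 = 3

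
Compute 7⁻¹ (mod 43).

37

By the extended Euclidean algorithm:
43 = 6·7 + 1
7 = 7·1 + 0
gcd(7, 43) = 1, so the inverse exists.
Bézout: 1 = 1·43 − 6·7.
So 7⁻¹ ≡ −6 ≡ 37 (mod 43).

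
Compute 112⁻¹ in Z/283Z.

Apply the Euclidean algorithm and back-substitute:
283 = 2*112 + 59
112 = 1*59 + 53
59 = 1*53 + 6
53 = 8*6 + 5
6 = 1*5 + 1
5 = 5*1 + 0
gcd(112, 283) = 1, so the inverse exists.
Bézout: 1 = 19*283 − 48*112.
So 112⁻¹ ≡ −48 ≡ 235 (mod 283).

235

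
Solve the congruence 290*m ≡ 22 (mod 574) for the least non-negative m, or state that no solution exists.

gcd(290, 574) = 2, and 2 | 22, so solutions exist.
Divide through by 2: 145*m ≡ 11 mod 287.
145⁻¹ ≡ 192 (mod 287).
m ≡ 192*11 ≡ 103 (mod 287).
The smallest non-negative solution is m = 103.

103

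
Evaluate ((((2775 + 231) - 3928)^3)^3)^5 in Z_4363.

1058

2775 + 231 = 3006
3006 - 3928 = -922 ≡ 3441 (mod 4363)
(3441)^3 ≡ 598 (mod 4363)
(598)^3 ≡ 3473 (mod 4363)
(3473)^5 ≡ 1058 (mod 4363)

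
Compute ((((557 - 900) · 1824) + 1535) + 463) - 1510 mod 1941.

557 - 900 = -343 ≡ 1598 (mod 1941)
1598 · 1824 = 2914752 ≡ 1311 (mod 1941)
1311 + 1535 = 2846 ≡ 905 (mod 1941)
905 + 463 = 1368
1368 - 1510 = -142 ≡ 1799 (mod 1941)

1799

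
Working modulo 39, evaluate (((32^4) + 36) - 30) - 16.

(32)^4 ≡ 22 (mod 39)
22 + 36 = 58 ≡ 19 (mod 39)
19 - 30 = -11 ≡ 28 (mod 39)
28 - 16 = 12

12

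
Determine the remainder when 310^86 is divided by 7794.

6478

Compute successive squares:
86 in binary is 1010110, i.e. 86 = 64 + 16 + 4 + 2.
310^1 ≡ 310 (mod 7794)
310^2 ≡ 310^2 = 96100 ≡ 2572 (mod 7794)
310^4 ≡ 2572^2 = 6615184 ≡ 5872 (mod 7794)
310^8 ≡ 5872^2 = 34480384 ≡ 7522 (mod 7794)
310^16 ≡ 7522^2 = 56580484 ≡ 3838 (mod 7794)
310^32 ≡ 3838^2 = 14730244 ≡ 7378 (mod 7794)
310^64 ≡ 7378^2 = 54434884 ≡ 1588 (mod 7794)
310^86 = 310^64 * 310^16 * 310^4 * 310^2 ≡ 1588 * 3838 * 5872 * 2572 (mod 7794).
Accumulate the product:
1588 * 3838 = 6094744 ≡ 7630
7630 * 5872 = 44803360 ≡ 3448
3448 * 2572 = 8868256 ≡ 6478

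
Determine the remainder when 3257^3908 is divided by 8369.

3908 in binary is 111101000100, i.e. 3908 = 2048 + 1024 + 512 + 256 + 64 + 4.
3257^1 ≡ 3257 (mod 8369)
3257^2 ≡ 3257^2 = 10608049 ≡ 4526 (mod 8369)
3257^4 ≡ 4526^2 = 20484676 ≡ 5733 (mod 8369)
3257^8 ≡ 5733^2 = 32867289 ≡ 2226 (mod 8369)
3257^16 ≡ 2226^2 = 4955076 ≡ 628 (mod 8369)
3257^32 ≡ 628^2 = 394384 ≡ 1041 (mod 8369)
3257^64 ≡ 1041^2 = 1083681 ≡ 4080 (mod 8369)
3257^128 ≡ 4080^2 = 16646400 ≡ 459 (mod 8369)
3257^256 ≡ 459^2 = 210681 ≡ 1456 (mod 8369)
3257^512 ≡ 1456^2 = 2119936 ≡ 2579 (mod 8369)
3257^1024 ≡ 2579^2 = 6651241 ≡ 6255 (mod 8369)
3257^2048 ≡ 6255^2 = 39125025 ≡ 8319 (mod 8369)
3257^3908 = 3257^2048 * 3257^1024 * 3257^512 * 3257^256 * 3257^64 * 3257^4 ≡ 8319 * 6255 * 2579 * 1456 * 4080 * 5733 (mod 8369).
Accumulate the product:
8319 * 6255 = 52035345 ≡ 5272
5272 * 2579 = 13596488 ≡ 5232
5232 * 1456 = 7617792 ≡ 2002
2002 * 4080 = 8168160 ≡ 16
16 * 5733 = 91728 ≡ 8038

8038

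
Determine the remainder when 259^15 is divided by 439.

15 in binary is 1111, i.e. 15 = 8 + 4 + 2 + 1.
259^1 ≡ 259 (mod 439)
259^2 ≡ 259^2 = 67081 ≡ 353 (mod 439)
259^4 ≡ 353^2 = 124609 ≡ 372 (mod 439)
259^8 ≡ 372^2 = 138384 ≡ 99 (mod 439)
259^15 = 259^8 * 259^4 * 259^2 * 259^1 ≡ 99 * 372 * 353 * 259 (mod 439).
Accumulate the product:
99 * 372 = 36828 ≡ 391
391 * 353 = 138023 ≡ 177
177 * 259 = 45843 ≡ 187

187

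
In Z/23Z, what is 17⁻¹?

By the extended Euclidean algorithm:
23 = 1*17 + 6
17 = 2*6 + 5
6 = 1*5 + 1
5 = 5*1 + 0
gcd(17, 23) = 1, so the inverse exists.
Back-substitute for 1:
1 = 1*6 − 1*5
  = −1*17 + 3*6
  = 3*23 − 4*17
So 17⁻¹ ≡ −4 ≡ 19 (mod 23).

19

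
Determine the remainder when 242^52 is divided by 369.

262

52 in binary is 110100, i.e. 52 = 32 + 16 + 4.
242^1 ≡ 242 (mod 369)
242^2 ≡ 242^2 = 58564 ≡ 262 (mod 369)
242^4 ≡ 262^2 = 68644 ≡ 10 (mod 369)
242^8 ≡ 10^2 = 100 (mod 369)
242^16 ≡ 100^2 = 10000 ≡ 37 (mod 369)
242^32 ≡ 37^2 = 1369 ≡ 262 (mod 369)
242^52 = 242^32 · 242^16 · 242^4 ≡ 262 · 37 · 10 (mod 369).
Accumulate the product:
262 · 37 = 9694 ≡ 100
100 · 10 = 1000 ≡ 262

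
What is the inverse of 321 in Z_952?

433

By the extended Euclidean algorithm:
952 = 2*321 + 310
321 = 1*310 + 11
310 = 28*11 + 2
11 = 5*2 + 1
2 = 2*1 + 0
gcd(321, 952) = 1, so the inverse exists.
Bézout: 1 = −146*952 + 433*321.
So 321⁻¹ ≡ 433 (mod 952).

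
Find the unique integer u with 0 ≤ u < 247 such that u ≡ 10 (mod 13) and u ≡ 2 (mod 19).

192

13⁻¹ mod 19: 13×3 ≡ 1 (mod 19), so 13⁻¹ ≡ 3.
u = 10 + 13×((2 − 10)×3 mod 19) = 10 + 13×14 = 192.
Check: 192 mod 13 = 10, 192 mod 19 = 2. ✓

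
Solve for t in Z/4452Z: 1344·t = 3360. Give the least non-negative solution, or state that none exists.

29

gcd(1344, 4452) = 84, and 84 | 3360, so solutions exist.
Divide through by 84: 16·t = 40 (mod 53).
16⁻¹ ≡ 10 (mod 53).
t ≡ 10·40 ≡ 29 (mod 53).
The smallest non-negative solution is t = 29.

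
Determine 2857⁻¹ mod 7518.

4705

Run the extended Euclidean algorithm:
7518 = 2×2857 + 1804
2857 = 1×1804 + 1053
1804 = 1×1053 + 751
1053 = 1×751 + 302
751 = 2×302 + 147
302 = 2×147 + 8
147 = 18×8 + 3
8 = 2×3 + 2
3 = 1×2 + 1
2 = 2×1 + 0
gcd(2857, 7518) = 1, so the inverse exists.
Back-substitute for 1:
1 = 1×3 − 1×2
  = −1×8 + 3×3
  = 3×147 − 55×8
  = −55×302 + 113×147
  = 113×751 − 281×302
  = −281×1053 + 394×751
  = 394×1804 − 675×1053
  = −675×2857 + 1069×1804
  = 1069×7518 − 2813×2857
So 2857⁻¹ ≡ −2813 ≡ 4705 (mod 7518).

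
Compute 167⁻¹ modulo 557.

By the extended Euclidean algorithm:
557 = 3*167 + 56
167 = 2*56 + 55
56 = 1*55 + 1
55 = 55*1 + 0
gcd(167, 557) = 1, so the inverse exists.
Bézout: 1 = 3*557 − 10*167.
So 167⁻¹ ≡ −10 ≡ 547 (mod 557).

547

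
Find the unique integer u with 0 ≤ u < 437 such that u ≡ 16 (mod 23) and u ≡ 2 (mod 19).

23⁻¹ mod 19: 23*5 ≡ 1 (mod 19), so 23⁻¹ ≡ 5.
u = 16 + 23*((2 − 16)*5 mod 19) = 16 + 23*6 = 154.

154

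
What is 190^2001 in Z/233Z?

190^1 ≡ 190 (mod 233)
190^2 ≡ 190^2 = 36100 ≡ 218 (mod 233)
190^4 ≡ 218^2 = 47524 ≡ 225 (mod 233)
190^8 ≡ 225^2 = 50625 ≡ 64 (mod 233)
190^16 ≡ 64^2 = 4096 ≡ 135 (mod 233)
190^32 ≡ 135^2 = 18225 ≡ 51 (mod 233)
190^64 ≡ 51^2 = 2601 ≡ 38 (mod 233)
190^128 ≡ 38^2 = 1444 ≡ 46 (mod 233)
190^256 ≡ 46^2 = 2116 ≡ 19 (mod 233)
190^512 ≡ 19^2 = 361 ≡ 128 (mod 233)
190^1024 ≡ 128^2 = 16384 ≡ 74 (mod 233)
190^2001 = 190^1024 × 190^512 × 190^256 × 190^128 × 190^64 × 190^16 × 190^1 ≡ 74 × 128 × 19 × 46 × 38 × 135 × 190 (mod 233).
Accumulate the product:
74 × 128 = 9472 ≡ 152
152 × 19 = 2888 ≡ 92
92 × 46 = 4232 ≡ 38
38 × 38 = 1444 ≡ 46
46 × 135 = 6210 ≡ 152
152 × 190 = 28880 ≡ 221

221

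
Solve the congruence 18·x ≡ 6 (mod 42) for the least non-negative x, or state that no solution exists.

gcd(18, 42) = 6, and 6 | 6, so solutions exist.
Divide through by 6: 3·x = 1 (mod 7).
3⁻¹ ≡ 5 (mod 7).
x ≡ 5·1 ≡ 5 (mod 7).
The smallest non-negative solution is x = 5.

5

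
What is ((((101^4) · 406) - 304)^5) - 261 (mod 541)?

(101)^4 ≡ 133 (mod 541)
133 · 406 = 53998 ≡ 439 (mod 541)
439 - 304 = 135
(135)^5 ≡ 28 (mod 541)
28 - 261 = -233 ≡ 308 (mod 541)

308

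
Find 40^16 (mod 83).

By square-and-multiply:
40^1 ≡ 40 (mod 83)
40^2 ≡ 40^2 = 1600 ≡ 23 (mod 83)
40^4 ≡ 23^2 = 529 ≡ 31 (mod 83)
40^8 ≡ 31^2 = 961 ≡ 48 (mod 83)
40^16 ≡ 48^2 = 2304 ≡ 63 (mod 83)
So 40^16 ≡ 63 (mod 83).

63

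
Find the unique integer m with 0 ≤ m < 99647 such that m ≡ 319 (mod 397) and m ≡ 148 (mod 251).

23742

397⁻¹ mod 251: 397×98 ≡ 1 (mod 251), so 397⁻¹ ≡ 98.
m = 319 + 397×((148 − 319)×98 mod 251) = 319 + 397×59 = 23742.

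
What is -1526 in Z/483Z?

406

-1526 = -4*483 + 406, so -1526 ≡ 406 (mod 483).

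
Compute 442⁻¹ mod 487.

303

487 = 1·442 + 45
442 = 9·45 + 37
45 = 1·37 + 8
37 = 4·8 + 5
8 = 1·5 + 3
5 = 1·3 + 2
3 = 1·2 + 1
2 = 2·1 + 0
gcd(442, 487) = 1, so the inverse exists.
Back-substitute for 1:
1 = 1·3 − 1·2
  = −1·5 + 2·3
  = 2·8 − 3·5
  = −3·37 + 14·8
  = 14·45 − 17·37
  = −17·442 + 167·45
  = 167·487 − 184·442
So 442⁻¹ ≡ −184 ≡ 303 (mod 487).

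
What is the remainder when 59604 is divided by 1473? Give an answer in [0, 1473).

684

59604 = 40*1473 + 684, so 59604 ≡ 684 (mod 1473).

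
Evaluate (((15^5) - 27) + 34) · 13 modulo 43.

(15)^5 ≡ 38 (mod 43)
38 - 27 = 11
11 + 34 = 45 ≡ 2 (mod 43)
2 · 13 = 26

26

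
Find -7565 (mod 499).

419

-7565 = -16·499 + 419, so -7565 ≡ 419 (mod 499).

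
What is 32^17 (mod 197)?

32^1 ≡ 32 (mod 197)
32^2 ≡ 32^2 = 1024 ≡ 39 (mod 197)
32^4 ≡ 39^2 = 1521 ≡ 142 (mod 197)
32^8 ≡ 142^2 = 20164 ≡ 70 (mod 197)
32^16 ≡ 70^2 = 4900 ≡ 172 (mod 197)
32^17 = 32^16 · 32^1 ≡ 172 · 32 (mod 197).
172 · 32 = 5504 ≡ 185 (mod 197).

185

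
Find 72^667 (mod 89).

667 in binary is 1010011011, i.e. 667 = 512 + 128 + 16 + 8 + 2 + 1.
72^1 ≡ 72 (mod 89)
72^2 ≡ 72^2 = 5184 ≡ 22 (mod 89)
72^4 ≡ 22^2 = 484 ≡ 39 (mod 89)
72^8 ≡ 39^2 = 1521 ≡ 8 (mod 89)
72^16 ≡ 8^2 = 64 (mod 89)
72^32 ≡ 64^2 = 4096 ≡ 2 (mod 89)
72^64 ≡ 2^2 = 4 (mod 89)
72^128 ≡ 4^2 = 16 (mod 89)
72^256 ≡ 16^2 = 256 ≡ 78 (mod 89)
72^512 ≡ 78^2 = 6084 ≡ 32 (mod 89)
72^667 = 72^512 * 72^128 * 72^16 * 72^8 * 72^2 * 72^1 ≡ 32 * 16 * 64 * 8 * 22 * 72 (mod 89).
Accumulate the product:
32 * 16 = 512 ≡ 67
67 * 64 = 4288 ≡ 16
16 * 8 = 128 ≡ 39
39 * 22 = 858 ≡ 57
57 * 72 = 4104 ≡ 10

10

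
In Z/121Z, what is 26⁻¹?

Run the extended Euclidean algorithm:
121 = 4*26 + 17
26 = 1*17 + 9
17 = 1*9 + 8
9 = 1*8 + 1
8 = 8*1 + 0
gcd(26, 121) = 1, so the inverse exists.
Back-substitute for 1:
1 = 1*9 − 1*8
  = −1*17 + 2*9
  = 2*26 − 3*17
  = −3*121 + 14*26
So 26⁻¹ ≡ 14 (mod 121).

14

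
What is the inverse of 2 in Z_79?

By the extended Euclidean algorithm:
79 = 39*2 + 1
2 = 2*1 + 0
gcd(2, 79) = 1, so the inverse exists.
Back-substitute for 1:
1 = 1*79 − 39*2
So 2⁻¹ ≡ −39 ≡ 40 (mod 79).

40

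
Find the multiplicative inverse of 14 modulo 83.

6

83 = 5×14 + 13
14 = 1×13 + 1
13 = 13×1 + 0
gcd(14, 83) = 1, so the inverse exists.
Bézout: 1 = −1×83 + 6×14.
So 14⁻¹ ≡ 6 (mod 83).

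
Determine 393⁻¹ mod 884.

9

884 = 2*393 + 98
393 = 4*98 + 1
98 = 98*1 + 0
gcd(393, 884) = 1, so the inverse exists.
Bézout: 1 = −4*884 + 9*393.
So 393⁻¹ ≡ 9 (mod 884).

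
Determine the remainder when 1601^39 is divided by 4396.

By square-and-multiply:
1601^1 ≡ 1601 (mod 4396)
1601^2 ≡ 1601^2 = 2563201 ≡ 333 (mod 4396)
1601^4 ≡ 333^2 = 110889 ≡ 989 (mod 4396)
1601^8 ≡ 989^2 = 978121 ≡ 2209 (mod 4396)
1601^16 ≡ 2209^2 = 4879681 ≡ 121 (mod 4396)
1601^32 ≡ 121^2 = 14641 ≡ 1453 (mod 4396)
1601^39 = 1601^32 · 1601^4 · 1601^2 · 1601^1 ≡ 1453 · 989 · 333 · 1601 (mod 4396).
Accumulate the product:
1453 · 989 = 1437017 ≡ 3921
3921 · 333 = 1305693 ≡ 81
81 · 1601 = 129681 ≡ 2197

2197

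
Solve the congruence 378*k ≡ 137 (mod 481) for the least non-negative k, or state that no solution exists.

475

gcd(378, 481) = 1, so a unique solution mod 481 exists.
378⁻¹ ≡ 14 (mod 481).
k ≡ 14*137 ≡ 475 (mod 481).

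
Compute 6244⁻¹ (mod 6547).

6547 = 1×6244 + 303
6244 = 20×303 + 184
303 = 1×184 + 119
184 = 1×119 + 65
119 = 1×65 + 54
65 = 1×54 + 11
54 = 4×11 + 10
11 = 1×10 + 1
10 = 10×1 + 0
gcd(6244, 6547) = 1, so the inverse exists.
Bézout: 1 = −577×6547 + 605×6244.
So 6244⁻¹ ≡ 605 (mod 6547).

605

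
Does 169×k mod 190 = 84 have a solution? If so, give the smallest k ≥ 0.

gcd(169, 190) = 1, so a unique solution mod 190 exists.
169⁻¹ ≡ 9 (mod 190).
k ≡ 9×84 ≡ 186 (mod 190).

186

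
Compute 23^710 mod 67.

By square-and-multiply:
23^1 ≡ 23 (mod 67)
23^2 ≡ 23^2 = 529 ≡ 60 (mod 67)
23^4 ≡ 60^2 = 3600 ≡ 49 (mod 67)
23^8 ≡ 49^2 = 2401 ≡ 56 (mod 67)
23^16 ≡ 56^2 = 3136 ≡ 54 (mod 67)
23^32 ≡ 54^2 = 2916 ≡ 35 (mod 67)
23^64 ≡ 35^2 = 1225 ≡ 19 (mod 67)
23^128 ≡ 19^2 = 361 ≡ 26 (mod 67)
23^256 ≡ 26^2 = 676 ≡ 6 (mod 67)
23^512 ≡ 6^2 = 36 (mod 67)
23^710 = 23^512 × 23^128 × 23^64 × 23^4 × 23^2 ≡ 36 × 26 × 19 × 49 × 60 (mod 67).
Accumulate the product:
36 × 26 = 936 ≡ 65
65 × 19 = 1235 ≡ 29
29 × 49 = 1421 ≡ 14
14 × 60 = 840 ≡ 36

36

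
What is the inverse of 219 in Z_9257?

8158

9257 = 42*219 + 59
219 = 3*59 + 42
59 = 1*42 + 17
42 = 2*17 + 8
17 = 2*8 + 1
8 = 8*1 + 0
gcd(219, 9257) = 1, so the inverse exists.
Back-substitute for 1:
1 = 1*17 − 2*8
  = −2*42 + 5*17
  = 5*59 − 7*42
  = −7*219 + 26*59
  = 26*9257 − 1099*219
So 219⁻¹ ≡ −1099 ≡ 8158 (mod 9257).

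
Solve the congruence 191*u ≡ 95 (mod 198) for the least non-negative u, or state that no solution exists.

gcd(191, 198) = 1, so a unique solution mod 198 exists.
191⁻¹ ≡ 113 (mod 198).
u ≡ 113*95 ≡ 43 (mod 198).

43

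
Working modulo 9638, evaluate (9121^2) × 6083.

(9121)^2 ≡ 7063 (mod 9638)
7063 × 6083 = 42964229 ≡ 7663 (mod 9638)

7663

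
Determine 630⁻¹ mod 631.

630

631 = 1·630 + 1
630 = 630·1 + 0
gcd(630, 631) = 1, so the inverse exists.
Back-substitute for 1:
1 = 1·631 − 1·630
So 630⁻¹ ≡ −1 ≡ 630 (mod 631).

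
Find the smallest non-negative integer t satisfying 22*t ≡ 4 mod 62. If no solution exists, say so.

gcd(22, 62) = 2, and 2 | 4, so solutions exist.
Divide through by 2: 11*t = 2 (mod 31).
11⁻¹ ≡ 17 (mod 31).
t ≡ 17*2 ≡ 3 (mod 31).
The smallest non-negative solution is t = 3.

3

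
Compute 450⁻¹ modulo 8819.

8819 = 19·450 + 269
450 = 1·269 + 181
269 = 1·181 + 88
181 = 2·88 + 5
88 = 17·5 + 3
5 = 1·3 + 2
3 = 1·2 + 1
2 = 2·1 + 0
gcd(450, 8819) = 1, so the inverse exists.
Bézout: 1 = 179·8819 − 3508·450.
So 450⁻¹ ≡ −3508 ≡ 5311 (mod 8819).

5311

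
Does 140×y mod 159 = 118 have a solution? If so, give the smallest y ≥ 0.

44

gcd(140, 159) = 1, so a unique solution mod 159 exists.
140⁻¹ ≡ 92 (mod 159).
y ≡ 92×118 ≡ 44 (mod 159).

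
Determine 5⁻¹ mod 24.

24 = 4·5 + 4
5 = 1·4 + 1
4 = 4·1 + 0
gcd(5, 24) = 1, so the inverse exists.
Back-substitute for 1:
1 = 1·5 − 1·4
  = −1·24 + 5·5
So 5⁻¹ ≡ 5 (mod 24).

5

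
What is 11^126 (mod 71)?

126 in binary is 1111110, i.e. 126 = 64 + 32 + 16 + 8 + 4 + 2.
11^1 ≡ 11 (mod 71)
11^2 ≡ 11^2 = 121 ≡ 50 (mod 71)
11^4 ≡ 50^2 = 2500 ≡ 15 (mod 71)
11^8 ≡ 15^2 = 225 ≡ 12 (mod 71)
11^16 ≡ 12^2 = 144 ≡ 2 (mod 71)
11^32 ≡ 2^2 = 4 (mod 71)
11^64 ≡ 4^2 = 16 (mod 71)
11^126 = 11^64 × 11^32 × 11^16 × 11^8 × 11^4 × 11^2 ≡ 16 × 4 × 2 × 12 × 15 × 50 (mod 71).
Accumulate the product:
16 × 4 = 64
64 × 2 = 128 ≡ 57
57 × 12 = 684 ≡ 45
45 × 15 = 675 ≡ 36
36 × 50 = 1800 ≡ 25

25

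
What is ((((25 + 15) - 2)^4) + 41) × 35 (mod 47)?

25 + 15 = 40
40 - 2 = 38
(38)^4 ≡ 28 (mod 47)
28 + 41 = 69 ≡ 22 (mod 47)
22 × 35 = 770 ≡ 18 (mod 47)

18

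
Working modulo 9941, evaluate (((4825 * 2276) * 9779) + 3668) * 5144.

4825 * 2276 = 10981700 ≡ 6836 (mod 9941)
6836 * 9779 = 66849244 ≡ 5960 (mod 9941)
5960 + 3668 = 9628
9628 * 5144 = 49526432 ≡ 370 (mod 9941)

370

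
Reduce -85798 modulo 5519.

-85798 = -16*5519 + 2506, so -85798 ≡ 2506 (mod 5519).

2506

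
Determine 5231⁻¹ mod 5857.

5857 = 1·5231 + 626
5231 = 8·626 + 223
626 = 2·223 + 180
223 = 1·180 + 43
180 = 4·43 + 8
43 = 5·8 + 3
8 = 2·3 + 2
3 = 1·2 + 1
2 = 2·1 + 0
gcd(5231, 5857) = 1, so the inverse exists.
Bézout: 1 = −1947·5857 + 2180·5231.
So 5231⁻¹ ≡ 2180 (mod 5857).

2180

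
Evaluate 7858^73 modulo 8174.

1758

By square-and-multiply:
73 in binary is 1001001, i.e. 73 = 64 + 8 + 1.
7858^1 ≡ 7858 (mod 8174)
7858^2 ≡ 7858^2 = 61748164 ≡ 1768 (mod 8174)
7858^4 ≡ 1768^2 = 3125824 ≡ 3356 (mod 8174)
7858^8 ≡ 3356^2 = 11262736 ≡ 7138 (mod 8174)
7858^16 ≡ 7138^2 = 50951044 ≡ 2502 (mod 8174)
7858^32 ≡ 2502^2 = 6260004 ≡ 6894 (mod 8174)
7858^64 ≡ 6894^2 = 47527236 ≡ 3600 (mod 8174)
7858^73 = 7858^64 * 7858^8 * 7858^1 ≡ 3600 * 7138 * 7858 (mod 8174).
Accumulate the product:
3600 * 7138 = 25696800 ≡ 5918
5918 * 7858 = 46503644 ≡ 1758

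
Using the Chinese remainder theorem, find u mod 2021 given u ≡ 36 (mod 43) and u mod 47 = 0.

423

43⁻¹ mod 47: 43×35 ≡ 1 (mod 47), so 43⁻¹ ≡ 35.
u = 36 + 43×((0 − 36)×35 mod 47) = 36 + 43×9 = 423.
Check: 423 mod 43 = 36, 423 mod 47 = 0. ✓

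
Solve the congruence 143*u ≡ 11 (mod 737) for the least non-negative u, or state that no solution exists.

31

gcd(143, 737) = 11, and 11 | 11, so solutions exist.
Divide through by 11: 13*u mod 67 = 1.
13⁻¹ ≡ 31 (mod 67).
u ≡ 31*1 ≡ 31 (mod 67).
The smallest non-negative solution is u = 31.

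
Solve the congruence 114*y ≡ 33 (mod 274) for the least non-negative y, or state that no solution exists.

no solution

gcd(114, 274) = 2, and 2 does not divide 33.
So the congruence has no solution.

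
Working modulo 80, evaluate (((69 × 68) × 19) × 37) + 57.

69 × 68 = 4692 ≡ 52 (mod 80)
52 × 19 = 988 ≡ 28 (mod 80)
28 × 37 = 1036 ≡ 76 (mod 80)
76 + 57 = 133 ≡ 53 (mod 80)

53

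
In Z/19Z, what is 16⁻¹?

19 = 1*16 + 3
16 = 5*3 + 1
3 = 3*1 + 0
gcd(16, 19) = 1, so the inverse exists.
Back-substitute for 1:
1 = 1*16 − 5*3
  = −5*19 + 6*16
So 16⁻¹ ≡ 6 (mod 19).

6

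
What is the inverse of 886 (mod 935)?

706

Apply the Euclidean algorithm and back-substitute:
935 = 1·886 + 49
886 = 18·49 + 4
49 = 12·4 + 1
4 = 4·1 + 0
gcd(886, 935) = 1, so the inverse exists.
Back-substitute for 1:
1 = 1·49 − 12·4
  = −12·886 + 217·49
  = 217·935 − 229·886
So 886⁻¹ ≡ −229 ≡ 706 (mod 935).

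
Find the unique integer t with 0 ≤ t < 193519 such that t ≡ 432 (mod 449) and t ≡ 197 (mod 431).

177338

449⁻¹ mod 431: 449×24 ≡ 1 (mod 431), so 449⁻¹ ≡ 24.
t = 432 + 449×((197 − 432)×24 mod 431) = 432 + 449×394 = 177338.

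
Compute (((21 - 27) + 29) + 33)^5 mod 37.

22

21 - 27 = -6 ≡ 31 (mod 37)
31 + 29 = 60 ≡ 23 (mod 37)
23 + 33 = 56 ≡ 19 (mod 37)
(19)^5 ≡ 22 (mod 37)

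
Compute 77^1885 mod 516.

245

1885 in binary is 11101011101, i.e. 1885 = 1024 + 512 + 256 + 64 + 16 + 8 + 4 + 1.
77^1 ≡ 77 (mod 516)
77^2 ≡ 77^2 = 5929 ≡ 253 (mod 516)
77^4 ≡ 253^2 = 64009 ≡ 25 (mod 516)
77^8 ≡ 25^2 = 625 ≡ 109 (mod 516)
77^16 ≡ 109^2 = 11881 ≡ 13 (mod 516)
77^32 ≡ 13^2 = 169 (mod 516)
77^64 ≡ 169^2 = 28561 ≡ 181 (mod 516)
77^128 ≡ 181^2 = 32761 ≡ 253 (mod 516)
77^256 ≡ 253^2 = 64009 ≡ 25 (mod 516)
77^512 ≡ 25^2 = 625 ≡ 109 (mod 516)
77^1024 ≡ 109^2 = 11881 ≡ 13 (mod 516)
77^1885 = 77^1024 · 77^512 · 77^256 · 77^64 · 77^16 · 77^8 · 77^4 · 77^1 ≡ 13 · 109 · 25 · 181 · 13 · 109 · 25 · 77 (mod 516).
Accumulate the product:
13 · 109 = 1417 ≡ 385
385 · 25 = 9625 ≡ 337
337 · 181 = 60997 ≡ 109
109 · 13 = 1417 ≡ 385
385 · 109 = 41965 ≡ 169
169 · 25 = 4225 ≡ 97
97 · 77 = 7469 ≡ 245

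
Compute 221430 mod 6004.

221430 = 36·6004 + 5286, so 221430 ≡ 5286 (mod 6004).

5286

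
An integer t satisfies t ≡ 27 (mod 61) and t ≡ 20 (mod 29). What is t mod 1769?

61⁻¹ mod 29: 61*10 ≡ 1 (mod 29), so 61⁻¹ ≡ 10.
t = 27 + 61*((20 − 27)*10 mod 29) = 27 + 61*17 = 1064.

1064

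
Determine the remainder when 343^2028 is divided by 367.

Using repeated squaring:
343^1 ≡ 343 (mod 367)
343^2 ≡ 343^2 = 117649 ≡ 209 (mod 367)
343^4 ≡ 209^2 = 43681 ≡ 8 (mod 367)
343^8 ≡ 8^2 = 64 (mod 367)
343^16 ≡ 64^2 = 4096 ≡ 59 (mod 367)
343^32 ≡ 59^2 = 3481 ≡ 178 (mod 367)
343^64 ≡ 178^2 = 31684 ≡ 122 (mod 367)
343^128 ≡ 122^2 = 14884 ≡ 204 (mod 367)
343^256 ≡ 204^2 = 41616 ≡ 145 (mod 367)
343^512 ≡ 145^2 = 21025 ≡ 106 (mod 367)
343^1024 ≡ 106^2 = 11236 ≡ 226 (mod 367)
343^2028 = 343^1024 * 343^512 * 343^256 * 343^128 * 343^64 * 343^32 * 343^8 * 343^4 ≡ 226 * 106 * 145 * 204 * 122 * 178 * 64 * 8 (mod 367).
Accumulate the product:
226 * 106 = 23956 ≡ 101
101 * 145 = 14645 ≡ 332
332 * 204 = 67728 ≡ 200
200 * 122 = 24400 ≡ 178
178 * 178 = 31684 ≡ 122
122 * 64 = 7808 ≡ 101
101 * 8 = 808 ≡ 74

74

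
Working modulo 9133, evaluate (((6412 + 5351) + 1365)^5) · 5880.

6412 + 5351 = 11763 ≡ 2630 (mod 9133)
2630 + 1365 = 3995
(3995)^5 ≡ 2187 (mod 9133)
2187 · 5880 = 12859560 ≡ 296 (mod 9133)

296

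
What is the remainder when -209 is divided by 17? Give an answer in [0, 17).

-209 = -13·17 + 12, so -209 ≡ 12 (mod 17).

12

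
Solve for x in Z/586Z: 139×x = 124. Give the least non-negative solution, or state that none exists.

gcd(139, 586) = 1, so a unique solution mod 586 exists.
139⁻¹ ≡ 371 (mod 586).
x ≡ 371×124 ≡ 296 (mod 586).

296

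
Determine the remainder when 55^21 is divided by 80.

By square-and-multiply:
21 in binary is 10101, i.e. 21 = 16 + 4 + 1.
55^1 ≡ 55 (mod 80)
55^2 ≡ 55^2 = 3025 ≡ 65 (mod 80)
55^4 ≡ 65^2 = 4225 ≡ 65 (mod 80)
55^8 ≡ 65^2 = 4225 ≡ 65 (mod 80)
55^16 ≡ 65^2 = 4225 ≡ 65 (mod 80)
55^21 = 55^16 * 55^4 * 55^1 ≡ 65 * 65 * 55 (mod 80).
Accumulate the product:
65 * 65 = 4225 ≡ 65
65 * 55 = 3575 ≡ 55

55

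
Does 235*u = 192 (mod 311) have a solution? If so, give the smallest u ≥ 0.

gcd(235, 311) = 1, so a unique solution mod 311 exists.
235⁻¹ ≡ 45 (mod 311).
u ≡ 45*192 ≡ 243 (mod 311).

243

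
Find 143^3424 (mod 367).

161

Using repeated squaring:
3424 in binary is 110101100000, i.e. 3424 = 2048 + 1024 + 256 + 64 + 32.
143^1 ≡ 143 (mod 367)
143^2 ≡ 143^2 = 20449 ≡ 264 (mod 367)
143^4 ≡ 264^2 = 69696 ≡ 333 (mod 367)
143^8 ≡ 333^2 = 110889 ≡ 55 (mod 367)
143^16 ≡ 55^2 = 3025 ≡ 89 (mod 367)
143^32 ≡ 89^2 = 7921 ≡ 214 (mod 367)
143^64 ≡ 214^2 = 45796 ≡ 288 (mod 367)
143^128 ≡ 288^2 = 82944 ≡ 2 (mod 367)
143^256 ≡ 2^2 = 4 (mod 367)
143^512 ≡ 4^2 = 16 (mod 367)
143^1024 ≡ 16^2 = 256 (mod 367)
143^2048 ≡ 256^2 = 65536 ≡ 210 (mod 367)
143^3424 = 143^2048 · 143^1024 · 143^256 · 143^64 · 143^32 ≡ 210 · 256 · 4 · 288 · 214 (mod 367).
Accumulate the product:
210 · 256 = 53760 ≡ 178
178 · 4 = 712 ≡ 345
345 · 288 = 99360 ≡ 270
270 · 214 = 57780 ≡ 161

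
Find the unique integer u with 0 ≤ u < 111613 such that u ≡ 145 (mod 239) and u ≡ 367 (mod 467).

90965

239⁻¹ mod 467: 239·170 ≡ 1 (mod 467), so 239⁻¹ ≡ 170.
u = 145 + 239·((367 − 145)·170 mod 467) = 145 + 239·380 = 90965.
Check: 90965 mod 239 = 145, 90965 mod 467 = 367. ✓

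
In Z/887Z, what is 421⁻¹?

611

887 = 2*421 + 45
421 = 9*45 + 16
45 = 2*16 + 13
16 = 1*13 + 3
13 = 4*3 + 1
3 = 3*1 + 0
gcd(421, 887) = 1, so the inverse exists.
Back-substitute for 1:
1 = 1*13 − 4*3
  = −4*16 + 5*13
  = 5*45 − 14*16
  = −14*421 + 131*45
  = 131*887 − 276*421
So 421⁻¹ ≡ −276 ≡ 611 (mod 887).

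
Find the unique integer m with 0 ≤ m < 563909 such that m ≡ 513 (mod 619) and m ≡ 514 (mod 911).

619⁻¹ mod 911: 619×833 ≡ 1 (mod 911), so 619⁻¹ ≡ 833.
m = 513 + 619×((514 − 513)×833 mod 911) = 513 + 619×833 = 516140.

516140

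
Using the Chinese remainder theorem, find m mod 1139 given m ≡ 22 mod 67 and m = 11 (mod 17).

759

67⁻¹ mod 17: 67·16 ≡ 1 (mod 17), so 67⁻¹ ≡ 16.
m = 22 + 67·((11 − 22)·16 mod 17) = 22 + 67·11 = 759.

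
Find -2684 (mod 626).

-2684 = -5·626 + 446, so -2684 ≡ 446 (mod 626).

446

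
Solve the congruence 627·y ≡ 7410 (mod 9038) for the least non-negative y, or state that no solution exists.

gcd(627, 9038) = 1, so a unique solution mod 9038 exists.
627⁻¹ ≡ 8447 (mod 9038).
y ≡ 8447·7410 ≡ 4120 (mod 9038).

4120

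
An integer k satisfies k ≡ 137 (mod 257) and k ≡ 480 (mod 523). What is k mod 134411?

10417

257⁻¹ mod 523: 257×116 ≡ 1 (mod 523), so 257⁻¹ ≡ 116.
k = 137 + 257×((480 − 137)×116 mod 523) = 137 + 257×40 = 10417.
Check: 10417 mod 257 = 137, 10417 mod 523 = 480. ✓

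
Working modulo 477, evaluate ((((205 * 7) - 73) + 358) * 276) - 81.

24

205 * 7 = 1435 ≡ 4 (mod 477)
4 - 73 = -69 ≡ 408 (mod 477)
408 + 358 = 766 ≡ 289 (mod 477)
289 * 276 = 79764 ≡ 105 (mod 477)
105 - 81 = 24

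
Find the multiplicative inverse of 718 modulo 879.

879 = 1·718 + 161
718 = 4·161 + 74
161 = 2·74 + 13
74 = 5·13 + 9
13 = 1·9 + 4
9 = 2·4 + 1
4 = 4·1 + 0
gcd(718, 879) = 1, so the inverse exists.
Back-substitute for 1:
1 = 1·9 − 2·4
  = −2·13 + 3·9
  = 3·74 − 17·13
  = −17·161 + 37·74
  = 37·718 − 165·161
  = −165·879 + 202·718
So 718⁻¹ ≡ 202 (mod 879).

202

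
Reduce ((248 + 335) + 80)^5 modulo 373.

248 + 335 = 583 ≡ 210 (mod 373)
210 + 80 = 290
(290)^5 ≡ 120 (mod 373)

120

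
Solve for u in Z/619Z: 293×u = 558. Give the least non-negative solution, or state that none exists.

gcd(293, 619) = 1, so a unique solution mod 619 exists.
293⁻¹ ≡ 150 (mod 619).
u ≡ 150×558 ≡ 135 (mod 619).

135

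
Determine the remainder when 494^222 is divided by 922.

820

Using repeated squaring:
222 in binary is 11011110, i.e. 222 = 128 + 64 + 16 + 8 + 4 + 2.
494^1 ≡ 494 (mod 922)
494^2 ≡ 494^2 = 244036 ≡ 628 (mod 922)
494^4 ≡ 628^2 = 394384 ≡ 690 (mod 922)
494^8 ≡ 690^2 = 476100 ≡ 348 (mod 922)
494^16 ≡ 348^2 = 121104 ≡ 322 (mod 922)
494^32 ≡ 322^2 = 103684 ≡ 420 (mod 922)
494^64 ≡ 420^2 = 176400 ≡ 298 (mod 922)
494^128 ≡ 298^2 = 88804 ≡ 292 (mod 922)
494^222 = 494^128 * 494^64 * 494^16 * 494^8 * 494^4 * 494^2 ≡ 292 * 298 * 322 * 348 * 690 * 628 (mod 922).
Accumulate the product:
292 * 298 = 87016 ≡ 348
348 * 322 = 112056 ≡ 494
494 * 348 = 171912 ≡ 420
420 * 690 = 289800 ≡ 292
292 * 628 = 183376 ≡ 820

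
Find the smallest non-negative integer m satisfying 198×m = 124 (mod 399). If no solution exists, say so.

no solution

gcd(198, 399) = 3, and 3 does not divide 124.
So the congruence has no solution.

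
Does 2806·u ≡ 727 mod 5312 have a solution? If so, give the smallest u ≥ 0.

gcd(2806, 5312) = 2, and 2 does not divide 727.
So the congruence has no solution.

no solution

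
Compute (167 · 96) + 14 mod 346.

130

167 · 96 = 16032 ≡ 116 (mod 346)
116 + 14 = 130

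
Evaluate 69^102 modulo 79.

Using repeated squaring:
69^1 ≡ 69 (mod 79)
69^2 ≡ 69^2 = 4761 ≡ 21 (mod 79)
69^4 ≡ 21^2 = 441 ≡ 46 (mod 79)
69^8 ≡ 46^2 = 2116 ≡ 62 (mod 79)
69^16 ≡ 62^2 = 3844 ≡ 52 (mod 79)
69^32 ≡ 52^2 = 2704 ≡ 18 (mod 79)
69^64 ≡ 18^2 = 324 ≡ 8 (mod 79)
69^102 = 69^64 · 69^32 · 69^4 · 69^2 ≡ 8 · 18 · 46 · 21 (mod 79).
Accumulate the product:
8 · 18 = 144 ≡ 65
65 · 46 = 2990 ≡ 67
67 · 21 = 1407 ≡ 64

64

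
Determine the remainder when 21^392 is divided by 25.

21^1 ≡ 21 (mod 25)
21^2 ≡ 21^2 = 441 ≡ 16 (mod 25)
21^4 ≡ 16^2 = 256 ≡ 6 (mod 25)
21^8 ≡ 6^2 = 36 ≡ 11 (mod 25)
21^16 ≡ 11^2 = 121 ≡ 21 (mod 25)
21^32 ≡ 21^2 = 441 ≡ 16 (mod 25)
21^64 ≡ 16^2 = 256 ≡ 6 (mod 25)
21^128 ≡ 6^2 = 36 ≡ 11 (mod 25)
21^256 ≡ 11^2 = 121 ≡ 21 (mod 25)
21^392 = 21^256 · 21^128 · 21^8 ≡ 21 · 11 · 11 (mod 25).
Accumulate the product:
21 · 11 = 231 ≡ 6
6 · 11 = 66 ≡ 16

16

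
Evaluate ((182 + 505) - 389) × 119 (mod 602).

546

182 + 505 = 687 ≡ 85 (mod 602)
85 - 389 = -304 ≡ 298 (mod 602)
298 × 119 = 35462 ≡ 546 (mod 602)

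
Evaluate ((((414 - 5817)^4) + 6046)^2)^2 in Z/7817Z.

5045

414 - 5817 = -5403 ≡ 2414 (mod 7817)
(2414)^4 ≡ 6101 (mod 7817)
6101 + 6046 = 12147 ≡ 4330 (mod 7817)
(4330)^2 ≡ 3734 (mod 7817)
(3734)^2 ≡ 5045 (mod 7817)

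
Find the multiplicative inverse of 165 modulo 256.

Run the extended Euclidean algorithm:
256 = 1*165 + 91
165 = 1*91 + 74
91 = 1*74 + 17
74 = 4*17 + 6
17 = 2*6 + 5
6 = 1*5 + 1
5 = 5*1 + 0
gcd(165, 256) = 1, so the inverse exists.
Bézout: 1 = −29*256 + 45*165.
So 165⁻¹ ≡ 45 (mod 256).

45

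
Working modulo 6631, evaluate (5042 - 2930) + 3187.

5042 - 2930 = 2112
2112 + 3187 = 5299

5299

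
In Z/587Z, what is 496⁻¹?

Apply the Euclidean algorithm and back-substitute:
587 = 1·496 + 91
496 = 5·91 + 41
91 = 2·41 + 9
41 = 4·9 + 5
9 = 1·5 + 4
5 = 1·4 + 1
4 = 4·1 + 0
gcd(496, 587) = 1, so the inverse exists.
Bézout: 1 = −109·587 + 129·496.
So 496⁻¹ ≡ 129 (mod 587).

129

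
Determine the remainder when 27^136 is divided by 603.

198

136 in binary is 10001000, i.e. 136 = 128 + 8.
27^1 ≡ 27 (mod 603)
27^2 ≡ 27^2 = 729 ≡ 126 (mod 603)
27^4 ≡ 126^2 = 15876 ≡ 198 (mod 603)
27^8 ≡ 198^2 = 39204 ≡ 9 (mod 603)
27^16 ≡ 9^2 = 81 (mod 603)
27^32 ≡ 81^2 = 6561 ≡ 531 (mod 603)
27^64 ≡ 531^2 = 281961 ≡ 360 (mod 603)
27^128 ≡ 360^2 = 129600 ≡ 558 (mod 603)
27^136 = 27^128 × 27^8 ≡ 558 × 9 (mod 603).
558 × 9 = 5022 ≡ 198 (mod 603).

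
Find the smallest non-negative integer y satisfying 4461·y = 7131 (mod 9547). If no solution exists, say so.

gcd(4461, 9547) = 1, so a unique solution mod 9547 exists.
4461⁻¹ ≡ 7882 (mod 9547).
y ≡ 7882·7131 ≡ 3353 (mod 9547).

3353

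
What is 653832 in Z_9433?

653832 = 69*9433 + 2955, so 653832 ≡ 2955 (mod 9433).

2955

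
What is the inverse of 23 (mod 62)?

27

Apply the Euclidean algorithm and back-substitute:
62 = 2*23 + 16
23 = 1*16 + 7
16 = 2*7 + 2
7 = 3*2 + 1
2 = 2*1 + 0
gcd(23, 62) = 1, so the inverse exists.
Back-substitute for 1:
1 = 1*7 − 3*2
  = −3*16 + 7*7
  = 7*23 − 10*16
  = −10*62 + 27*23
So 23⁻¹ ≡ 27 (mod 62).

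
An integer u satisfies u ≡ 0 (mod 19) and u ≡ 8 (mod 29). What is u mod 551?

19⁻¹ mod 29: 19×26 ≡ 1 (mod 29), so 19⁻¹ ≡ 26.
u = 0 + 19×((8 − 0)×26 mod 29) = 0 + 19×5 = 95.
Check: 95 mod 19 = 0, 95 mod 29 = 8. ✓

95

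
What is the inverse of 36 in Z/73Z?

71

73 = 2·36 + 1
36 = 36·1 + 0
gcd(36, 73) = 1, so the inverse exists.
Back-substitute for 1:
1 = 1·73 − 2·36
So 36⁻¹ ≡ −2 ≡ 71 (mod 73).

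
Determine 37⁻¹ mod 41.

41 = 1×37 + 4
37 = 9×4 + 1
4 = 4×1 + 0
gcd(37, 41) = 1, so the inverse exists.
Bézout: 1 = −9×41 + 10×37.
So 37⁻¹ ≡ 10 (mod 41).

10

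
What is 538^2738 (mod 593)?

Using repeated squaring:
2738 in binary is 101010110010, i.e. 2738 = 2048 + 512 + 128 + 32 + 16 + 2.
538^1 ≡ 538 (mod 593)
538^2 ≡ 538^2 = 289444 ≡ 60 (mod 593)
538^4 ≡ 60^2 = 3600 ≡ 42 (mod 593)
538^8 ≡ 42^2 = 1764 ≡ 578 (mod 593)
538^16 ≡ 578^2 = 334084 ≡ 225 (mod 593)
538^32 ≡ 225^2 = 50625 ≡ 220 (mod 593)
538^64 ≡ 220^2 = 48400 ≡ 367 (mod 593)
538^128 ≡ 367^2 = 134689 ≡ 78 (mod 593)
538^256 ≡ 78^2 = 6084 ≡ 154 (mod 593)
538^512 ≡ 154^2 = 23716 ≡ 589 (mod 593)
538^1024 ≡ 589^2 = 346921 ≡ 16 (mod 593)
538^2048 ≡ 16^2 = 256 (mod 593)
538^2738 = 538^2048 × 538^512 × 538^128 × 538^32 × 538^16 × 538^2 ≡ 256 × 589 × 78 × 220 × 225 × 60 (mod 593).
Accumulate the product:
256 × 589 = 150784 ≡ 162
162 × 78 = 12636 ≡ 183
183 × 220 = 40260 ≡ 529
529 × 225 = 119025 ≡ 425
425 × 60 = 25500 ≡ 1

1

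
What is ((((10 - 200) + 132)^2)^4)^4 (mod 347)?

224

10 - 200 = -190 ≡ 157 (mod 347)
157 + 132 = 289
(289)^2 ≡ 241 (mod 347)
(241)^4 ≡ 74 (mod 347)
(74)^4 ≡ 224 (mod 347)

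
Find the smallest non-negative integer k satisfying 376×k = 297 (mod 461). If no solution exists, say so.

387

gcd(376, 461) = 1, so a unique solution mod 461 exists.
376⁻¹ ≡ 141 (mod 461).
k ≡ 141×297 ≡ 387 (mod 461).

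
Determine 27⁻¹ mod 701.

26

Apply the Euclidean algorithm and back-substitute:
701 = 25·27 + 26
27 = 1·26 + 1
26 = 26·1 + 0
gcd(27, 701) = 1, so the inverse exists.
Back-substitute for 1:
1 = 1·27 − 1·26
  = −1·701 + 26·27
So 27⁻¹ ≡ 26 (mod 701).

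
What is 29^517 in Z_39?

Compute successive squares:
29^1 ≡ 29 (mod 39)
29^2 ≡ 29^2 = 841 ≡ 22 (mod 39)
29^4 ≡ 22^2 = 484 ≡ 16 (mod 39)
29^8 ≡ 16^2 = 256 ≡ 22 (mod 39)
29^16 ≡ 22^2 = 484 ≡ 16 (mod 39)
29^32 ≡ 16^2 = 256 ≡ 22 (mod 39)
29^64 ≡ 22^2 = 484 ≡ 16 (mod 39)
29^128 ≡ 16^2 = 256 ≡ 22 (mod 39)
29^256 ≡ 22^2 = 484 ≡ 16 (mod 39)
29^512 ≡ 16^2 = 256 ≡ 22 (mod 39)
29^517 = 29^512 × 29^4 × 29^1 ≡ 22 × 16 × 29 (mod 39).
Accumulate the product:
22 × 16 = 352 ≡ 1
1 × 29 = 29

29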